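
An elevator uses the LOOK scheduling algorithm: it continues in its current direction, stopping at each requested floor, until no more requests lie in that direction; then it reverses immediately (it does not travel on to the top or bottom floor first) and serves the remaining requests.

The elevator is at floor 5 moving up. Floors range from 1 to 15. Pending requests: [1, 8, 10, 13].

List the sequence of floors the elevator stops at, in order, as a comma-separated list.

Answer: 8, 10, 13, 1

Derivation:
Current: 5, moving UP
Serve above first (ascending): [8, 10, 13]
Then reverse, serve below (descending): [1]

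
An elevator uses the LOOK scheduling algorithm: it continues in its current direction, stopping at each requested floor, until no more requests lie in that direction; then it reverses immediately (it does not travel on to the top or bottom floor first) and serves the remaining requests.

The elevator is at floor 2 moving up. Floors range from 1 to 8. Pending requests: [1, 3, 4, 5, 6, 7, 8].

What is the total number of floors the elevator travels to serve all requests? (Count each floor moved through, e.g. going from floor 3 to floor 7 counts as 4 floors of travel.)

Start at floor 2 moving up, LOOK stop order: [3, 4, 5, 6, 7, 8, 1]
  2 → 3: |3-2| = 1, total = 1
  3 → 4: |4-3| = 1, total = 2
  4 → 5: |5-4| = 1, total = 3
  5 → 6: |6-5| = 1, total = 4
  6 → 7: |7-6| = 1, total = 5
  7 → 8: |8-7| = 1, total = 6
  8 → 1: |1-8| = 7, total = 13

Answer: 13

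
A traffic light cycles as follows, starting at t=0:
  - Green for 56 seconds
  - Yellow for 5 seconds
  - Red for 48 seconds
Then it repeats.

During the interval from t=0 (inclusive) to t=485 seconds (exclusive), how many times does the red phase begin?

Cycle = 56+5+48 = 109s
red phase starts at t = k*109 + 61 for k=0,1,2,...
Need k*109+61 < 485 → k < 3.890
k ∈ {0, ..., 3} → 4 starts

Answer: 4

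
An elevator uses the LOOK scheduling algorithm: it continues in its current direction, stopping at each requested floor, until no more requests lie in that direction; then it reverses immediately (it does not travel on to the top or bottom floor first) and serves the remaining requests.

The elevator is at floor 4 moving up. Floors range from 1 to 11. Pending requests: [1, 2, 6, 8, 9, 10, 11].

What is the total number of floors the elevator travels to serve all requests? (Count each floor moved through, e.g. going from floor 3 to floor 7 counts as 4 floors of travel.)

Answer: 17

Derivation:
Start at floor 4 moving up, LOOK stop order: [6, 8, 9, 10, 11, 2, 1]
  4 → 6: |6-4| = 2, total = 2
  6 → 8: |8-6| = 2, total = 4
  8 → 9: |9-8| = 1, total = 5
  9 → 10: |10-9| = 1, total = 6
  10 → 11: |11-10| = 1, total = 7
  11 → 2: |2-11| = 9, total = 16
  2 → 1: |1-2| = 1, total = 17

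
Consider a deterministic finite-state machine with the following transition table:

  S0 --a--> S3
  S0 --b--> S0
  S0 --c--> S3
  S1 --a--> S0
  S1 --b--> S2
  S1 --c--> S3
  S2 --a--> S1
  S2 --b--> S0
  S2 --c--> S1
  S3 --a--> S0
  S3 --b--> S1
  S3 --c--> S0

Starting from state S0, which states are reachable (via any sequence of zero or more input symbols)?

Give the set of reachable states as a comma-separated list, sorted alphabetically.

BFS from S0:
  visit S0: S0--a-->S3 (new), S0--b-->S0 (seen), S0--c-->S3 (seen)
  visit S3: S3--a-->S0 (seen), S3--b-->S1 (new), S3--c-->S0 (seen)
  visit S1: S1--a-->S0 (seen), S1--b-->S2 (new), S1--c-->S3 (seen)
  visit S2: S2--a-->S1 (seen), S2--b-->S0 (seen), S2--c-->S1 (seen)

Answer: S0, S1, S2, S3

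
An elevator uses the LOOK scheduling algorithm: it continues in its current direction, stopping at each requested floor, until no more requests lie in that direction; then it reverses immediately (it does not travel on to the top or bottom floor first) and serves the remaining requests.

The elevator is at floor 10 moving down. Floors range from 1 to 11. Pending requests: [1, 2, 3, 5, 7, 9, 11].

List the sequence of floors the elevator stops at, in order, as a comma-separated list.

Answer: 9, 7, 5, 3, 2, 1, 11

Derivation:
Current: 10, moving DOWN
Serve below first (descending): [9, 7, 5, 3, 2, 1]
Then reverse, serve above (ascending): [11]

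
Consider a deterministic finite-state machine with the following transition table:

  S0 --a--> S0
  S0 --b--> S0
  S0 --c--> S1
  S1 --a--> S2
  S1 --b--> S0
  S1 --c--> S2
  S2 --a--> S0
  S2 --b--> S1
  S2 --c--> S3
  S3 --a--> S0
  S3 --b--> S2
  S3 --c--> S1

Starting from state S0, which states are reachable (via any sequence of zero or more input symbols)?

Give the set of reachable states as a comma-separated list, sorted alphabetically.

BFS from S0:
  visit S0: S0--a-->S0 (seen), S0--b-->S0 (seen), S0--c-->S1 (new)
  visit S1: S1--a-->S2 (new), S1--b-->S0 (seen), S1--c-->S2 (seen)
  visit S2: S2--a-->S0 (seen), S2--b-->S1 (seen), S2--c-->S3 (new)
  visit S3: S3--a-->S0 (seen), S3--b-->S2 (seen), S3--c-->S1 (seen)

Answer: S0, S1, S2, S3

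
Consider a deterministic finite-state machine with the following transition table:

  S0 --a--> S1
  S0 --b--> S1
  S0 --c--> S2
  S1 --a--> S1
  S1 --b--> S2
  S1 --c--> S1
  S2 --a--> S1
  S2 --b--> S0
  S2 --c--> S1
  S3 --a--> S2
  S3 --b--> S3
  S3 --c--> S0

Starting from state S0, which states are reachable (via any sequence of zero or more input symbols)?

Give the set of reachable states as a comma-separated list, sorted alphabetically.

Answer: S0, S1, S2

Derivation:
BFS from S0:
  visit S0: S0--a-->S1 (new), S0--b-->S1 (seen), S0--c-->S2 (new)
  visit S1: S1--a-->S1 (seen), S1--b-->S2 (seen), S1--c-->S1 (seen)
  visit S2: S2--a-->S1 (seen), S2--b-->S0 (seen), S2--c-->S1 (seen)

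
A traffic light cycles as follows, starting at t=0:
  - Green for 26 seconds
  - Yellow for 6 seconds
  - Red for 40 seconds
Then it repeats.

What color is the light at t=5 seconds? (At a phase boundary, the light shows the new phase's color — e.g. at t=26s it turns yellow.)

Cycle length = 26 + 6 + 40 = 72s
t = 5, phase_t = 5 mod 72 = 5
5 < 26 (green end) → GREEN

Answer: green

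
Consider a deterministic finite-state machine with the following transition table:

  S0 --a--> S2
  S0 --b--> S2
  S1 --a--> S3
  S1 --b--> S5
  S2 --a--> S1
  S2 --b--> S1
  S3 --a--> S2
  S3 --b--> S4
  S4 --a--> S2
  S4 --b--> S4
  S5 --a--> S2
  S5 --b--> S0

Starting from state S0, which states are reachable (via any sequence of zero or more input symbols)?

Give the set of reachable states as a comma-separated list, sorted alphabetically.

BFS from S0:
  visit S0: S0--a-->S2 (new), S0--b-->S2 (seen)
  visit S2: S2--a-->S1 (new), S2--b-->S1 (seen)
  visit S1: S1--a-->S3 (new), S1--b-->S5 (new)
  visit S3: S3--a-->S2 (seen), S3--b-->S4 (new)
  visit S5: S5--a-->S2 (seen), S5--b-->S0 (seen)
  visit S4: S4--a-->S2 (seen), S4--b-->S4 (seen)

Answer: S0, S1, S2, S3, S4, S5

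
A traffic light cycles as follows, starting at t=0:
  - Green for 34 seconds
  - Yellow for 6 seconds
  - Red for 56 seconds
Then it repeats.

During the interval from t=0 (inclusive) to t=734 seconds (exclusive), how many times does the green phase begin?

Cycle = 34+6+56 = 96s
green phase starts at t = k*96 + 0 for k=0,1,2,...
Need k*96+0 < 734 → k < 7.646
k ∈ {0, ..., 7} → 8 starts

Answer: 8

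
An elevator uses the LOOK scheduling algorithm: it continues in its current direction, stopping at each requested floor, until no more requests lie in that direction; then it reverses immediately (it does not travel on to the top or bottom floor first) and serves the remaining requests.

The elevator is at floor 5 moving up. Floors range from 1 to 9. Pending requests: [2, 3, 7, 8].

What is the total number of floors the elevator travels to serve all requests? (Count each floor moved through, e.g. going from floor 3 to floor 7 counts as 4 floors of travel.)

Answer: 9

Derivation:
Start at floor 5 moving up, LOOK stop order: [7, 8, 3, 2]
  5 → 7: |7-5| = 2, total = 2
  7 → 8: |8-7| = 1, total = 3
  8 → 3: |3-8| = 5, total = 8
  3 → 2: |2-3| = 1, total = 9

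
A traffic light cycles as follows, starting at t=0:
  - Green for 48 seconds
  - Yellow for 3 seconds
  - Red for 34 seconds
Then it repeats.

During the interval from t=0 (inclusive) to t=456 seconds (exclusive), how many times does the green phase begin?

Answer: 6

Derivation:
Cycle = 48+3+34 = 85s
green phase starts at t = k*85 + 0 for k=0,1,2,...
Need k*85+0 < 456 → k < 5.365
k ∈ {0, ..., 5} → 6 starts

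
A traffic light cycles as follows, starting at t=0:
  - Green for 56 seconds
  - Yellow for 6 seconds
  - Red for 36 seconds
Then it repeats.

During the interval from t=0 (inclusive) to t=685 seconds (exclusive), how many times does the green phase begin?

Cycle = 56+6+36 = 98s
green phase starts at t = k*98 + 0 for k=0,1,2,...
Need k*98+0 < 685 → k < 6.990
k ∈ {0, ..., 6} → 7 starts

Answer: 7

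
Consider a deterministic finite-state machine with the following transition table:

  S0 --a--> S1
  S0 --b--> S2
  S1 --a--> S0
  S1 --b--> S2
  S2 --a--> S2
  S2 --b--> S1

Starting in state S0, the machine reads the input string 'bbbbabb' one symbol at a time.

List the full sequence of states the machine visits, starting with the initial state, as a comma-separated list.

Answer: S0, S2, S1, S2, S1, S0, S2, S1

Derivation:
Start: S0
  read 'b': S0 --b--> S2
  read 'b': S2 --b--> S1
  read 'b': S1 --b--> S2
  read 'b': S2 --b--> S1
  read 'a': S1 --a--> S0
  read 'b': S0 --b--> S2
  read 'b': S2 --b--> S1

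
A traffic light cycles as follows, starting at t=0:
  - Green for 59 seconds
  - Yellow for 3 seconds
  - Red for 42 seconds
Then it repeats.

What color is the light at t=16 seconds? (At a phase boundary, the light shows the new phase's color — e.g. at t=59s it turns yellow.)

Cycle length = 59 + 3 + 42 = 104s
t = 16, phase_t = 16 mod 104 = 16
16 < 59 (green end) → GREEN

Answer: green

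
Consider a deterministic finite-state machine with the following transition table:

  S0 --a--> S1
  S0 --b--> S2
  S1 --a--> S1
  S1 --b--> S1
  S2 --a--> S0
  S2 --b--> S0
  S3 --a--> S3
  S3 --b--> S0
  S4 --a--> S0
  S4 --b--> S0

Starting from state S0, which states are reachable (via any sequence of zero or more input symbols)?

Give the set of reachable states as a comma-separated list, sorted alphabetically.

BFS from S0:
  visit S0: S0--a-->S1 (new), S0--b-->S2 (new)
  visit S1: S1--a-->S1 (seen), S1--b-->S1 (seen)
  visit S2: S2--a-->S0 (seen), S2--b-->S0 (seen)

Answer: S0, S1, S2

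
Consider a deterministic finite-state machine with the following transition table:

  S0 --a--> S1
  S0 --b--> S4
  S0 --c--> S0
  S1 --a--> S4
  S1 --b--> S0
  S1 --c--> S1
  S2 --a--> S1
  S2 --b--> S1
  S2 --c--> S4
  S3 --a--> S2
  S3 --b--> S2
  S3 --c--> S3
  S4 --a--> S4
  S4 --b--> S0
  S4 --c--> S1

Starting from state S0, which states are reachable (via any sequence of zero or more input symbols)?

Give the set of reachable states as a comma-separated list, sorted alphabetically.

Answer: S0, S1, S4

Derivation:
BFS from S0:
  visit S0: S0--a-->S1 (new), S0--b-->S4 (new), S0--c-->S0 (seen)
  visit S1: S1--a-->S4 (seen), S1--b-->S0 (seen), S1--c-->S1 (seen)
  visit S4: S4--a-->S4 (seen), S4--b-->S0 (seen), S4--c-->S1 (seen)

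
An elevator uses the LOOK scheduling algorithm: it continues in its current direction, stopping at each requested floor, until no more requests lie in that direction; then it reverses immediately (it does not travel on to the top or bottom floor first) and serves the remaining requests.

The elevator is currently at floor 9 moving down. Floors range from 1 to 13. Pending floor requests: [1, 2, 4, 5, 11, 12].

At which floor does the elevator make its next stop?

Current floor: 9, direction: down
Requests above: [11, 12]
Requests below: [1, 2, 4, 5]
Moving down and requests lie below → nearest below is max([1, 2, 4, 5]) = 5

Answer: 5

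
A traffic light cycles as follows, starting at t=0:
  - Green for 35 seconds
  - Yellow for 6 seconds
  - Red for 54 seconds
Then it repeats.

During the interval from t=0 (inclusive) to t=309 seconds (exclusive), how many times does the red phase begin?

Cycle = 35+6+54 = 95s
red phase starts at t = k*95 + 41 for k=0,1,2,...
Need k*95+41 < 309 → k < 2.821
k ∈ {0, ..., 2} → 3 starts

Answer: 3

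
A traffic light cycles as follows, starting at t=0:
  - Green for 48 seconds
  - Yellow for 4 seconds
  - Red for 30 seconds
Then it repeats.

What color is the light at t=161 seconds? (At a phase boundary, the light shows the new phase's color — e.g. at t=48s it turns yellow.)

Answer: red

Derivation:
Cycle length = 48 + 4 + 30 = 82s
t = 161, phase_t = 161 mod 82 = 79
79 >= 52 → RED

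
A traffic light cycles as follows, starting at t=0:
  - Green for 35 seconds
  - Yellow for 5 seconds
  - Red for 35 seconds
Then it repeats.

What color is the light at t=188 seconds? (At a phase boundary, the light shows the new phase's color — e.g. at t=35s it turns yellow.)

Answer: yellow

Derivation:
Cycle length = 35 + 5 + 35 = 75s
t = 188, phase_t = 188 mod 75 = 38
35 <= 38 < 40 (yellow end) → YELLOW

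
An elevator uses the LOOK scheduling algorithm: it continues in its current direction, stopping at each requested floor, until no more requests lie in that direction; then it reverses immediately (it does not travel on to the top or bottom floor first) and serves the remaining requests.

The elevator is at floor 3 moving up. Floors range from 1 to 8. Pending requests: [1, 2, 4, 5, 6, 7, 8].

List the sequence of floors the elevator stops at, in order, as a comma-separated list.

Current: 3, moving UP
Serve above first (ascending): [4, 5, 6, 7, 8]
Then reverse, serve below (descending): [2, 1]

Answer: 4, 5, 6, 7, 8, 2, 1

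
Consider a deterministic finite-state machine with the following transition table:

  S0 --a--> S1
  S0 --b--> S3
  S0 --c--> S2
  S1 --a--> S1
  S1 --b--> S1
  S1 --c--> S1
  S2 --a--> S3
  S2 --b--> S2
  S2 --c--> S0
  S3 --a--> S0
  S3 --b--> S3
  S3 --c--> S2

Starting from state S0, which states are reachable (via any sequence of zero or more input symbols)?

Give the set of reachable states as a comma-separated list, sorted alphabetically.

Answer: S0, S1, S2, S3

Derivation:
BFS from S0:
  visit S0: S0--a-->S1 (new), S0--b-->S3 (new), S0--c-->S2 (new)
  visit S1: S1--a-->S1 (seen), S1--b-->S1 (seen), S1--c-->S1 (seen)
  visit S3: S3--a-->S0 (seen), S3--b-->S3 (seen), S3--c-->S2 (seen)
  visit S2: S2--a-->S3 (seen), S2--b-->S2 (seen), S2--c-->S0 (seen)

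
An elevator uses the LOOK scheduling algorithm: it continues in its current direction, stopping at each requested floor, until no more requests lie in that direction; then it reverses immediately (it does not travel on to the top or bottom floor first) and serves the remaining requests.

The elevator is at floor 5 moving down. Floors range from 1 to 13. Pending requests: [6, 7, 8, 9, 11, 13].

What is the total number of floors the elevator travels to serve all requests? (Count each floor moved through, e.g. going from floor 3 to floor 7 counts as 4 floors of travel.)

Start at floor 5 moving down, LOOK stop order: [6, 7, 8, 9, 11, 13]
  5 → 6: |6-5| = 1, total = 1
  6 → 7: |7-6| = 1, total = 2
  7 → 8: |8-7| = 1, total = 3
  8 → 9: |9-8| = 1, total = 4
  9 → 11: |11-9| = 2, total = 6
  11 → 13: |13-11| = 2, total = 8

Answer: 8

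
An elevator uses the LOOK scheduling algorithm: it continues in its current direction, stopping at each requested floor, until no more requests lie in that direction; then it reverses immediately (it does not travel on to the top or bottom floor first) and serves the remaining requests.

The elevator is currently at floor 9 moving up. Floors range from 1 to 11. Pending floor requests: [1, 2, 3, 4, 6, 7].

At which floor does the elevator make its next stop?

Current floor: 9, direction: up
Requests above: []
Requests below: [1, 2, 3, 4, 6, 7]
Moving up but no requests above → reverse; nearest below is max([1, 2, 3, 4, 6, 7]) = 7

Answer: 7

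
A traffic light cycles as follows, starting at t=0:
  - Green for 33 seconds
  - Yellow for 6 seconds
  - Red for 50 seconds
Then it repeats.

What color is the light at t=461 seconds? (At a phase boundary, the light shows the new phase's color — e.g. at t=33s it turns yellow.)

Cycle length = 33 + 6 + 50 = 89s
t = 461, phase_t = 461 mod 89 = 16
16 < 33 (green end) → GREEN

Answer: green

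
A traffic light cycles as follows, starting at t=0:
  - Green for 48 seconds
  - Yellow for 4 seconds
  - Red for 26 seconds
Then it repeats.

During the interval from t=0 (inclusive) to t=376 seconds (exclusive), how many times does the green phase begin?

Answer: 5

Derivation:
Cycle = 48+4+26 = 78s
green phase starts at t = k*78 + 0 for k=0,1,2,...
Need k*78+0 < 376 → k < 4.821
k ∈ {0, ..., 4} → 5 starts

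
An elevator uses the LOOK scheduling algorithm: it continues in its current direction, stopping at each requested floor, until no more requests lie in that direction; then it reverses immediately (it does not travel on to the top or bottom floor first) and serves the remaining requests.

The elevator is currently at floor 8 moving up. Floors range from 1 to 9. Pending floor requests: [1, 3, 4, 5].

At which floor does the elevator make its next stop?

Current floor: 8, direction: up
Requests above: []
Requests below: [1, 3, 4, 5]
Moving up but no requests above → reverse; nearest below is max([1, 3, 4, 5]) = 5

Answer: 5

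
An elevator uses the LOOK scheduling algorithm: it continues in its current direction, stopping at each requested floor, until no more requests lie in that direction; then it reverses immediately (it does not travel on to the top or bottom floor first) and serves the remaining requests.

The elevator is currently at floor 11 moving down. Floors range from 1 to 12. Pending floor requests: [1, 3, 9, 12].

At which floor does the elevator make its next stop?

Current floor: 11, direction: down
Requests above: [12]
Requests below: [1, 3, 9]
Moving down and requests lie below → nearest below is max([1, 3, 9]) = 9

Answer: 9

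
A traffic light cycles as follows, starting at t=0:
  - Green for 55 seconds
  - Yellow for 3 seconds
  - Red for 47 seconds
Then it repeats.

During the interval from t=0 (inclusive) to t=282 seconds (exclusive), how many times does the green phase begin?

Answer: 3

Derivation:
Cycle = 55+3+47 = 105s
green phase starts at t = k*105 + 0 for k=0,1,2,...
Need k*105+0 < 282 → k < 2.686
k ∈ {0, ..., 2} → 3 starts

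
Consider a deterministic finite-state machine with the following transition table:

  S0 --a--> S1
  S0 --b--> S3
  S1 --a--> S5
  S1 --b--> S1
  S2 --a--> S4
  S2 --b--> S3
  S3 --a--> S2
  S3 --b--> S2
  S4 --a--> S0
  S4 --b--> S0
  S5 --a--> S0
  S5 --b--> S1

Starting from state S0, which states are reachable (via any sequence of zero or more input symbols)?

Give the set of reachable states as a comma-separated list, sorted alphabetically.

Answer: S0, S1, S2, S3, S4, S5

Derivation:
BFS from S0:
  visit S0: S0--a-->S1 (new), S0--b-->S3 (new)
  visit S1: S1--a-->S5 (new), S1--b-->S1 (seen)
  visit S3: S3--a-->S2 (new), S3--b-->S2 (seen)
  visit S5: S5--a-->S0 (seen), S5--b-->S1 (seen)
  visit S2: S2--a-->S4 (new), S2--b-->S3 (seen)
  visit S4: S4--a-->S0 (seen), S4--b-->S0 (seen)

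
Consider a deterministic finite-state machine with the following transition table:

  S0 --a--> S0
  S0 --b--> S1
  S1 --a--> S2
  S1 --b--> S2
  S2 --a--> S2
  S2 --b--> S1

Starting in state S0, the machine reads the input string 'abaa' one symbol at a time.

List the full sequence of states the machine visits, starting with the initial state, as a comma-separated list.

Answer: S0, S0, S1, S2, S2

Derivation:
Start: S0
  read 'a': S0 --a--> S0
  read 'b': S0 --b--> S1
  read 'a': S1 --a--> S2
  read 'a': S2 --a--> S2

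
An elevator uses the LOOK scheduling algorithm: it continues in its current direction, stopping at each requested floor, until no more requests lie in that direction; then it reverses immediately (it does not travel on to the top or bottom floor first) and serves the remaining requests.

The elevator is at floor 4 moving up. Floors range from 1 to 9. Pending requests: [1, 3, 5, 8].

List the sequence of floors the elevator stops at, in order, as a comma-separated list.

Current: 4, moving UP
Serve above first (ascending): [5, 8]
Then reverse, serve below (descending): [3, 1]

Answer: 5, 8, 3, 1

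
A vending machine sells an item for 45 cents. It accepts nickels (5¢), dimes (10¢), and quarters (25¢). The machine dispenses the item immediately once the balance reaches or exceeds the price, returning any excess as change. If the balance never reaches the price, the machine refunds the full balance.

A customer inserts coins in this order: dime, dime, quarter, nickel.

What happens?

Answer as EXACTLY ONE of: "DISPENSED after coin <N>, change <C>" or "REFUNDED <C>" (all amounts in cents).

Answer: DISPENSED after coin 3, change 0

Derivation:
Price: 45¢
Coin 1 (dime, 10¢): balance = 10¢
Coin 2 (dime, 10¢): balance = 20¢
Coin 3 (quarter, 25¢): balance = 45¢
  → balance >= price → DISPENSE, change = 45 - 45 = 0¢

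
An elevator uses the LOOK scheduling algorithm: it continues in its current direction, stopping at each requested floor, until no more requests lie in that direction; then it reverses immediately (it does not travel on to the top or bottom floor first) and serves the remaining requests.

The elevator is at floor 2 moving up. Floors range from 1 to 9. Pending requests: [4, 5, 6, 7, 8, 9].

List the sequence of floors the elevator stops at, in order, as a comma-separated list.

Current: 2, moving UP
Serve above first (ascending): [4, 5, 6, 7, 8, 9]
Then reverse, serve below (descending): []

Answer: 4, 5, 6, 7, 8, 9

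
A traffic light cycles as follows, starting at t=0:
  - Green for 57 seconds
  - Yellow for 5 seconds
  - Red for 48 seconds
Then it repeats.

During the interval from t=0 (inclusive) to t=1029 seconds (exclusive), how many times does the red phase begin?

Answer: 9

Derivation:
Cycle = 57+5+48 = 110s
red phase starts at t = k*110 + 62 for k=0,1,2,...
Need k*110+62 < 1029 → k < 8.791
k ∈ {0, ..., 8} → 9 starts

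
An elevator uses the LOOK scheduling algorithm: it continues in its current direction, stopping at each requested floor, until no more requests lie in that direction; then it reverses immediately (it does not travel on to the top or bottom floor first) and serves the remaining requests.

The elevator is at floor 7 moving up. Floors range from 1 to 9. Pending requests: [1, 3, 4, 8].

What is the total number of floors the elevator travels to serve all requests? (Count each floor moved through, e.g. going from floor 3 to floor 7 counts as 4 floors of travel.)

Answer: 8

Derivation:
Start at floor 7 moving up, LOOK stop order: [8, 4, 3, 1]
  7 → 8: |8-7| = 1, total = 1
  8 → 4: |4-8| = 4, total = 5
  4 → 3: |3-4| = 1, total = 6
  3 → 1: |1-3| = 2, total = 8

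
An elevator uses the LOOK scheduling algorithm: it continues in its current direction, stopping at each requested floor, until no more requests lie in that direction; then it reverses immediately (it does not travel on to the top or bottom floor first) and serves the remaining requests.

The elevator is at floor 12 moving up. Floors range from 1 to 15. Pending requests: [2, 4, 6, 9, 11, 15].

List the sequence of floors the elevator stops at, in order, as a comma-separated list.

Answer: 15, 11, 9, 6, 4, 2

Derivation:
Current: 12, moving UP
Serve above first (ascending): [15]
Then reverse, serve below (descending): [11, 9, 6, 4, 2]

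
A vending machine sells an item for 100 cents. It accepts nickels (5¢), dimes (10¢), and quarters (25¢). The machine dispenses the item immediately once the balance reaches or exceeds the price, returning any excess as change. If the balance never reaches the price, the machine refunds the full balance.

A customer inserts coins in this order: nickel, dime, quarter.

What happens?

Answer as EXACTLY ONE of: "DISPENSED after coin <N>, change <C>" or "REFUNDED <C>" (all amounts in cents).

Answer: REFUNDED 40

Derivation:
Price: 100¢
Coin 1 (nickel, 5¢): balance = 5¢
Coin 2 (dime, 10¢): balance = 15¢
Coin 3 (quarter, 25¢): balance = 40¢
All coins inserted, balance 40¢ < price 100¢ → REFUND 40¢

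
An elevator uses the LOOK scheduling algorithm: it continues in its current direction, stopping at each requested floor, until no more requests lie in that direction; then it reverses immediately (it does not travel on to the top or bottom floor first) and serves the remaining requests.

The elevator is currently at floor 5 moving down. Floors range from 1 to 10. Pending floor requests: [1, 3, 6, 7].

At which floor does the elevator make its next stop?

Answer: 3

Derivation:
Current floor: 5, direction: down
Requests above: [6, 7]
Requests below: [1, 3]
Moving down and requests lie below → nearest below is max([1, 3]) = 3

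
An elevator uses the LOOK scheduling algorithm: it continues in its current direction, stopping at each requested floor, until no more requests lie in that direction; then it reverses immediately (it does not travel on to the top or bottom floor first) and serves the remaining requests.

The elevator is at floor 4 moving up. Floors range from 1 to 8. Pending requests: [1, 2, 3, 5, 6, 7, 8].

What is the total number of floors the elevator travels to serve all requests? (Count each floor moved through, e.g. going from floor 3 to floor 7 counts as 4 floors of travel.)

Answer: 11

Derivation:
Start at floor 4 moving up, LOOK stop order: [5, 6, 7, 8, 3, 2, 1]
  4 → 5: |5-4| = 1, total = 1
  5 → 6: |6-5| = 1, total = 2
  6 → 7: |7-6| = 1, total = 3
  7 → 8: |8-7| = 1, total = 4
  8 → 3: |3-8| = 5, total = 9
  3 → 2: |2-3| = 1, total = 10
  2 → 1: |1-2| = 1, total = 11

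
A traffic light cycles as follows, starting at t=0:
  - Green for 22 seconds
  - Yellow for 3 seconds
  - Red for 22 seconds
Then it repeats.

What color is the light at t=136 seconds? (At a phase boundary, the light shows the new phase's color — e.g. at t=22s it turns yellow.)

Cycle length = 22 + 3 + 22 = 47s
t = 136, phase_t = 136 mod 47 = 42
42 >= 25 → RED

Answer: red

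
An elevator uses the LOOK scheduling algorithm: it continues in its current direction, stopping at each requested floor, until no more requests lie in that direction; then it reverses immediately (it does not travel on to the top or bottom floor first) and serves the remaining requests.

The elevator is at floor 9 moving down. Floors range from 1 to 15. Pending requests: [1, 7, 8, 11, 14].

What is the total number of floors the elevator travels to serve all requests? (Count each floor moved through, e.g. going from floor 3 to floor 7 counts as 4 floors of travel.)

Start at floor 9 moving down, LOOK stop order: [8, 7, 1, 11, 14]
  9 → 8: |8-9| = 1, total = 1
  8 → 7: |7-8| = 1, total = 2
  7 → 1: |1-7| = 6, total = 8
  1 → 11: |11-1| = 10, total = 18
  11 → 14: |14-11| = 3, total = 21

Answer: 21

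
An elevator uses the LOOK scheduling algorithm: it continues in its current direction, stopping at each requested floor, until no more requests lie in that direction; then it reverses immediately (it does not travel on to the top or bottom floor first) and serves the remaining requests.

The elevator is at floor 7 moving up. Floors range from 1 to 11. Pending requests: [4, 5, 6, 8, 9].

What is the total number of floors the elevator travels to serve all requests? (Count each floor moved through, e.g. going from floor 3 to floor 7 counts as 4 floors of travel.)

Answer: 7

Derivation:
Start at floor 7 moving up, LOOK stop order: [8, 9, 6, 5, 4]
  7 → 8: |8-7| = 1, total = 1
  8 → 9: |9-8| = 1, total = 2
  9 → 6: |6-9| = 3, total = 5
  6 → 5: |5-6| = 1, total = 6
  5 → 4: |4-5| = 1, total = 7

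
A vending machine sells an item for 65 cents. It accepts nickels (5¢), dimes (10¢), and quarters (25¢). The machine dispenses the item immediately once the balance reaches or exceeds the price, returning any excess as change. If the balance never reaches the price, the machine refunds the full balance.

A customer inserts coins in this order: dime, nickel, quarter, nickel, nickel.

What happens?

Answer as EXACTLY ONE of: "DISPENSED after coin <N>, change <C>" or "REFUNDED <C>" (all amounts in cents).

Price: 65¢
Coin 1 (dime, 10¢): balance = 10¢
Coin 2 (nickel, 5¢): balance = 15¢
Coin 3 (quarter, 25¢): balance = 40¢
Coin 4 (nickel, 5¢): balance = 45¢
Coin 5 (nickel, 5¢): balance = 50¢
All coins inserted, balance 50¢ < price 65¢ → REFUND 50¢

Answer: REFUNDED 50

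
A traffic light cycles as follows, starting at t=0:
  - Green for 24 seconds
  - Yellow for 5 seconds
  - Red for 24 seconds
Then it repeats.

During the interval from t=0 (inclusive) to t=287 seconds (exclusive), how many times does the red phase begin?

Cycle = 24+5+24 = 53s
red phase starts at t = k*53 + 29 for k=0,1,2,...
Need k*53+29 < 287 → k < 4.868
k ∈ {0, ..., 4} → 5 starts

Answer: 5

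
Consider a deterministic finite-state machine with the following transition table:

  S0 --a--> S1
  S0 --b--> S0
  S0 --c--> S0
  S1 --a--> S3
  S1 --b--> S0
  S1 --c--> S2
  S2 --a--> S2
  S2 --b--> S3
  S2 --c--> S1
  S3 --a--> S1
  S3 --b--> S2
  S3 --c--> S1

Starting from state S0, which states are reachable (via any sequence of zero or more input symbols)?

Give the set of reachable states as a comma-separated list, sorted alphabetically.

BFS from S0:
  visit S0: S0--a-->S1 (new), S0--b-->S0 (seen), S0--c-->S0 (seen)
  visit S1: S1--a-->S3 (new), S1--b-->S0 (seen), S1--c-->S2 (new)
  visit S3: S3--a-->S1 (seen), S3--b-->S2 (seen), S3--c-->S1 (seen)
  visit S2: S2--a-->S2 (seen), S2--b-->S3 (seen), S2--c-->S1 (seen)

Answer: S0, S1, S2, S3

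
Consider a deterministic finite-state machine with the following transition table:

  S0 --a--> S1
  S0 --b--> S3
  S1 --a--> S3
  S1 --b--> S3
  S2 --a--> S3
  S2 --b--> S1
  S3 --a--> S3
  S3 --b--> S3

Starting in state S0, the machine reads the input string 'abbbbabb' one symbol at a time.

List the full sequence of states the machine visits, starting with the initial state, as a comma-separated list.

Start: S0
  read 'a': S0 --a--> S1
  read 'b': S1 --b--> S3
  read 'b': S3 --b--> S3
  read 'b': S3 --b--> S3
  read 'b': S3 --b--> S3
  read 'a': S3 --a--> S3
  read 'b': S3 --b--> S3
  read 'b': S3 --b--> S3

Answer: S0, S1, S3, S3, S3, S3, S3, S3, S3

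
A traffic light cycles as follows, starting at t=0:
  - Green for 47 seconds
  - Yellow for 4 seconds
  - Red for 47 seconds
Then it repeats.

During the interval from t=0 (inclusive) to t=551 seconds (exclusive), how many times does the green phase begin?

Cycle = 47+4+47 = 98s
green phase starts at t = k*98 + 0 for k=0,1,2,...
Need k*98+0 < 551 → k < 5.622
k ∈ {0, ..., 5} → 6 starts

Answer: 6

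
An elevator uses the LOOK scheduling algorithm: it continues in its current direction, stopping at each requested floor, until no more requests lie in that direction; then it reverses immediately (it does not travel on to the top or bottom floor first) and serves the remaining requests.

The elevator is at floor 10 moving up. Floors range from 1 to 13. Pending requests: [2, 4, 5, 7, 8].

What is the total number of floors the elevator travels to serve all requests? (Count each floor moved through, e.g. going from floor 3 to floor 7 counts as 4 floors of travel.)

Answer: 8

Derivation:
Start at floor 10 moving up, LOOK stop order: [8, 7, 5, 4, 2]
  10 → 8: |8-10| = 2, total = 2
  8 → 7: |7-8| = 1, total = 3
  7 → 5: |5-7| = 2, total = 5
  5 → 4: |4-5| = 1, total = 6
  4 → 2: |2-4| = 2, total = 8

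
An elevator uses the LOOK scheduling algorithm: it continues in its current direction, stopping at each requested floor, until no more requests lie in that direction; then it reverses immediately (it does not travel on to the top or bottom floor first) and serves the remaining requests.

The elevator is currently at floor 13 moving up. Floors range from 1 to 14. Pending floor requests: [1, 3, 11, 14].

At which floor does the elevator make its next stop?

Current floor: 13, direction: up
Requests above: [14]
Requests below: [1, 3, 11]
Moving up and requests lie above → nearest above is min([14]) = 14

Answer: 14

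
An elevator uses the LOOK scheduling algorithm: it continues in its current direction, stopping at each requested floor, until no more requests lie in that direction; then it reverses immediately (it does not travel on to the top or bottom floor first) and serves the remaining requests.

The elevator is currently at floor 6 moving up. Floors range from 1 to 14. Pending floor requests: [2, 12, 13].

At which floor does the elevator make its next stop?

Answer: 12

Derivation:
Current floor: 6, direction: up
Requests above: [12, 13]
Requests below: [2]
Moving up and requests lie above → nearest above is min([12, 13]) = 12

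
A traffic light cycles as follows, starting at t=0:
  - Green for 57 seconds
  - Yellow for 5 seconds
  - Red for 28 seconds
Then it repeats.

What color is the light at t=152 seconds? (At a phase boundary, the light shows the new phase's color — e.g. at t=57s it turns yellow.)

Cycle length = 57 + 5 + 28 = 90s
t = 152, phase_t = 152 mod 90 = 62
62 >= 62 → RED

Answer: red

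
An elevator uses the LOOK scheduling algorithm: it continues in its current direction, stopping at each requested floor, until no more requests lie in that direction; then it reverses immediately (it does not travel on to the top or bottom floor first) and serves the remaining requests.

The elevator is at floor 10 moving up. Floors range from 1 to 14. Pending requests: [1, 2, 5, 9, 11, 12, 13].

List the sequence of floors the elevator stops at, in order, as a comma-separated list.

Current: 10, moving UP
Serve above first (ascending): [11, 12, 13]
Then reverse, serve below (descending): [9, 5, 2, 1]

Answer: 11, 12, 13, 9, 5, 2, 1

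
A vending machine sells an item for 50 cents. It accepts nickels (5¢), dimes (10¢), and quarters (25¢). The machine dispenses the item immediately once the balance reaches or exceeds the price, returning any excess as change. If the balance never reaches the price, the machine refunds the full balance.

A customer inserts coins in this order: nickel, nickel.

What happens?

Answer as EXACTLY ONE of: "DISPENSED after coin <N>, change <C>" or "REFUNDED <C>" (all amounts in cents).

Price: 50¢
Coin 1 (nickel, 5¢): balance = 5¢
Coin 2 (nickel, 5¢): balance = 10¢
All coins inserted, balance 10¢ < price 50¢ → REFUND 10¢

Answer: REFUNDED 10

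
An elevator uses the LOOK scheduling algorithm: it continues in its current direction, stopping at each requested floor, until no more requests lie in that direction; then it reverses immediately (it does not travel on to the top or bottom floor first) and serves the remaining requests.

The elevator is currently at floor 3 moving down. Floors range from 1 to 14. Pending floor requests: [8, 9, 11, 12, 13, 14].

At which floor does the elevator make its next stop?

Answer: 8

Derivation:
Current floor: 3, direction: down
Requests above: [8, 9, 11, 12, 13, 14]
Requests below: []
Moving down but no requests below → reverse; nearest above is min([8, 9, 11, 12, 13, 14]) = 8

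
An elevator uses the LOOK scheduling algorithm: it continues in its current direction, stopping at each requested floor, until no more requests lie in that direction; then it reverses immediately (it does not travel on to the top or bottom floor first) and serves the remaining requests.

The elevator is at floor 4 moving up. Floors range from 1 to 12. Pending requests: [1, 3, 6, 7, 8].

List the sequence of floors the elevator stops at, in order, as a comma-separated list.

Answer: 6, 7, 8, 3, 1

Derivation:
Current: 4, moving UP
Serve above first (ascending): [6, 7, 8]
Then reverse, serve below (descending): [3, 1]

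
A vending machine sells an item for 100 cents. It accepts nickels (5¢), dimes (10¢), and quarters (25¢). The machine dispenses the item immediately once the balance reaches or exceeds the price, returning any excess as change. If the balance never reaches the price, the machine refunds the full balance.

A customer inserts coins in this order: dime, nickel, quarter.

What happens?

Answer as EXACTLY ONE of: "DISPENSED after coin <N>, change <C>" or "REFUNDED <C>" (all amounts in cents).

Price: 100¢
Coin 1 (dime, 10¢): balance = 10¢
Coin 2 (nickel, 5¢): balance = 15¢
Coin 3 (quarter, 25¢): balance = 40¢
All coins inserted, balance 40¢ < price 100¢ → REFUND 40¢

Answer: REFUNDED 40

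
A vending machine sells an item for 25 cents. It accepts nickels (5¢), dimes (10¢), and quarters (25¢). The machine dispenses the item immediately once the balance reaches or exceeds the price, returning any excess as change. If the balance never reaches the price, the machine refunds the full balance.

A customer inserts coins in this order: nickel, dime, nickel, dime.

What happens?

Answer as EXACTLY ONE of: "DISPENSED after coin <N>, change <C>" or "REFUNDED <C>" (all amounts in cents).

Price: 25¢
Coin 1 (nickel, 5¢): balance = 5¢
Coin 2 (dime, 10¢): balance = 15¢
Coin 3 (nickel, 5¢): balance = 20¢
Coin 4 (dime, 10¢): balance = 30¢
  → balance >= price → DISPENSE, change = 30 - 25 = 5¢

Answer: DISPENSED after coin 4, change 5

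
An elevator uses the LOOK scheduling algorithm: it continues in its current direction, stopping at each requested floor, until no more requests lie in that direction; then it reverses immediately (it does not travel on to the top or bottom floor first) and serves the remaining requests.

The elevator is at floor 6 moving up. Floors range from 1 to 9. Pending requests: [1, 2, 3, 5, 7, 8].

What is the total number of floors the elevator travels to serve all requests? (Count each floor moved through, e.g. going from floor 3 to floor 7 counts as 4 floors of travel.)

Answer: 9

Derivation:
Start at floor 6 moving up, LOOK stop order: [7, 8, 5, 3, 2, 1]
  6 → 7: |7-6| = 1, total = 1
  7 → 8: |8-7| = 1, total = 2
  8 → 5: |5-8| = 3, total = 5
  5 → 3: |3-5| = 2, total = 7
  3 → 2: |2-3| = 1, total = 8
  2 → 1: |1-2| = 1, total = 9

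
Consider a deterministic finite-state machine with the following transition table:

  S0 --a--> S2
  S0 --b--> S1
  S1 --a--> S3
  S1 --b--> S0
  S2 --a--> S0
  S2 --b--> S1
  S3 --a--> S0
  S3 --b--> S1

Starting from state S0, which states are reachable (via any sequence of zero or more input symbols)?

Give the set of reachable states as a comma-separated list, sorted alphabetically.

Answer: S0, S1, S2, S3

Derivation:
BFS from S0:
  visit S0: S0--a-->S2 (new), S0--b-->S1 (new)
  visit S2: S2--a-->S0 (seen), S2--b-->S1 (seen)
  visit S1: S1--a-->S3 (new), S1--b-->S0 (seen)
  visit S3: S3--a-->S0 (seen), S3--b-->S1 (seen)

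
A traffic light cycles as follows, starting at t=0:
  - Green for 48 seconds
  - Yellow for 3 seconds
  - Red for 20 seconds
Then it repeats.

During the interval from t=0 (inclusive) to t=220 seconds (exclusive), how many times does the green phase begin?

Answer: 4

Derivation:
Cycle = 48+3+20 = 71s
green phase starts at t = k*71 + 0 for k=0,1,2,...
Need k*71+0 < 220 → k < 3.099
k ∈ {0, ..., 3} → 4 starts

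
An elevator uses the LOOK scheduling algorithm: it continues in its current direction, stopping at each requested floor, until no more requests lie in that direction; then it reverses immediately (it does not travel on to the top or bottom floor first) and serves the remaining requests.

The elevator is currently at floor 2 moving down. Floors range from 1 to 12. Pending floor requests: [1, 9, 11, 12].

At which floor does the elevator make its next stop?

Answer: 1

Derivation:
Current floor: 2, direction: down
Requests above: [9, 11, 12]
Requests below: [1]
Moving down and requests lie below → nearest below is max([1]) = 1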